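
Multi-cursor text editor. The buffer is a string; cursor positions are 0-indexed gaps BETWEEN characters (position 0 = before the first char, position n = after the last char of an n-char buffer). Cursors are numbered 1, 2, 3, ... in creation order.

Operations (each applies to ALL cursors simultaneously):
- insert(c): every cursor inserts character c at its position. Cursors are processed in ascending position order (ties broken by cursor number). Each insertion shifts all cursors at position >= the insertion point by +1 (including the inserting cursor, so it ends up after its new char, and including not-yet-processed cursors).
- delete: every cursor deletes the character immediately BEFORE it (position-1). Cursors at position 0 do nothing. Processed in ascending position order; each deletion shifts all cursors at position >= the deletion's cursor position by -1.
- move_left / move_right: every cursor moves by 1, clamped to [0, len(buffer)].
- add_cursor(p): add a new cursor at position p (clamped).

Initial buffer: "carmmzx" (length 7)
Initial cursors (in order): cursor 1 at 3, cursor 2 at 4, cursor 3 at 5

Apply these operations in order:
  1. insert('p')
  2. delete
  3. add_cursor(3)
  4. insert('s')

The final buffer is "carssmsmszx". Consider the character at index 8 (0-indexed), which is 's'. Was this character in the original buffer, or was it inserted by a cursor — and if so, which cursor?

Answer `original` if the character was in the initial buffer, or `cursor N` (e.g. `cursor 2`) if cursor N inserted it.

After op 1 (insert('p')): buffer="carpmpmpzx" (len 10), cursors c1@4 c2@6 c3@8, authorship ...1.2.3..
After op 2 (delete): buffer="carmmzx" (len 7), cursors c1@3 c2@4 c3@5, authorship .......
After op 3 (add_cursor(3)): buffer="carmmzx" (len 7), cursors c1@3 c4@3 c2@4 c3@5, authorship .......
After op 4 (insert('s')): buffer="carssmsmszx" (len 11), cursors c1@5 c4@5 c2@7 c3@9, authorship ...14.2.3..
Authorship (.=original, N=cursor N): . . . 1 4 . 2 . 3 . .
Index 8: author = 3

Answer: cursor 3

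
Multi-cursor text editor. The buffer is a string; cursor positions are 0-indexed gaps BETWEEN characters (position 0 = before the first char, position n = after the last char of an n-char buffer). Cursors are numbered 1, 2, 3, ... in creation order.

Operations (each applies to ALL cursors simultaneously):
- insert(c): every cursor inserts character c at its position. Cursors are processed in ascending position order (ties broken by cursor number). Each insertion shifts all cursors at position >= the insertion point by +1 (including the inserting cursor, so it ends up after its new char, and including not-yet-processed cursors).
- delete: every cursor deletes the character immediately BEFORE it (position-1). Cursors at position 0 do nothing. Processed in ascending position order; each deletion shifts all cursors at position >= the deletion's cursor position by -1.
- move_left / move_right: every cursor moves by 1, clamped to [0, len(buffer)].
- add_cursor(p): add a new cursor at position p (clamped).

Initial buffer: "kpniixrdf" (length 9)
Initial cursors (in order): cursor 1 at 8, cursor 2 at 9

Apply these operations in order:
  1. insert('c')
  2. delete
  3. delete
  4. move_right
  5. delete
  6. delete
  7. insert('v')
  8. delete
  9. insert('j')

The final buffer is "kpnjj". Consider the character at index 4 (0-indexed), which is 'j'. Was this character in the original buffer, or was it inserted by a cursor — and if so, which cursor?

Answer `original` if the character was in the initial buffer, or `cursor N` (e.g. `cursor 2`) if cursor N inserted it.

After op 1 (insert('c')): buffer="kpniixrdcfc" (len 11), cursors c1@9 c2@11, authorship ........1.2
After op 2 (delete): buffer="kpniixrdf" (len 9), cursors c1@8 c2@9, authorship .........
After op 3 (delete): buffer="kpniixr" (len 7), cursors c1@7 c2@7, authorship .......
After op 4 (move_right): buffer="kpniixr" (len 7), cursors c1@7 c2@7, authorship .......
After op 5 (delete): buffer="kpnii" (len 5), cursors c1@5 c2@5, authorship .....
After op 6 (delete): buffer="kpn" (len 3), cursors c1@3 c2@3, authorship ...
After op 7 (insert('v')): buffer="kpnvv" (len 5), cursors c1@5 c2@5, authorship ...12
After op 8 (delete): buffer="kpn" (len 3), cursors c1@3 c2@3, authorship ...
After op 9 (insert('j')): buffer="kpnjj" (len 5), cursors c1@5 c2@5, authorship ...12
Authorship (.=original, N=cursor N): . . . 1 2
Index 4: author = 2

Answer: cursor 2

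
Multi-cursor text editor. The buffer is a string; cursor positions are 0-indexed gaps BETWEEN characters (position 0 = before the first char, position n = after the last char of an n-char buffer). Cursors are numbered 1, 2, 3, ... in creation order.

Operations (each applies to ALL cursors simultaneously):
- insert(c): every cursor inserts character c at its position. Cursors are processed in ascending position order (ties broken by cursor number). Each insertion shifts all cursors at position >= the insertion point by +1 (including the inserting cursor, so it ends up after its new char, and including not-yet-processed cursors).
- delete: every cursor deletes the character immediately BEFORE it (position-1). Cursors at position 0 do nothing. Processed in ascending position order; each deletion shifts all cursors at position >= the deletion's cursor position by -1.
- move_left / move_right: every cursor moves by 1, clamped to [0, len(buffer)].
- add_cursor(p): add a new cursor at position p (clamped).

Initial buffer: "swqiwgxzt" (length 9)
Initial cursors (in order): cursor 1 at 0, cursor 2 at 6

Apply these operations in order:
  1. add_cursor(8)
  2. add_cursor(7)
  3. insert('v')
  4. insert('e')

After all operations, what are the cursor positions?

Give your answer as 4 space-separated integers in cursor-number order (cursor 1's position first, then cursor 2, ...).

After op 1 (add_cursor(8)): buffer="swqiwgxzt" (len 9), cursors c1@0 c2@6 c3@8, authorship .........
After op 2 (add_cursor(7)): buffer="swqiwgxzt" (len 9), cursors c1@0 c2@6 c4@7 c3@8, authorship .........
After op 3 (insert('v')): buffer="vswqiwgvxvzvt" (len 13), cursors c1@1 c2@8 c4@10 c3@12, authorship 1......2.4.3.
After op 4 (insert('e')): buffer="veswqiwgvexvezvet" (len 17), cursors c1@2 c2@10 c4@13 c3@16, authorship 11......22.44.33.

Answer: 2 10 16 13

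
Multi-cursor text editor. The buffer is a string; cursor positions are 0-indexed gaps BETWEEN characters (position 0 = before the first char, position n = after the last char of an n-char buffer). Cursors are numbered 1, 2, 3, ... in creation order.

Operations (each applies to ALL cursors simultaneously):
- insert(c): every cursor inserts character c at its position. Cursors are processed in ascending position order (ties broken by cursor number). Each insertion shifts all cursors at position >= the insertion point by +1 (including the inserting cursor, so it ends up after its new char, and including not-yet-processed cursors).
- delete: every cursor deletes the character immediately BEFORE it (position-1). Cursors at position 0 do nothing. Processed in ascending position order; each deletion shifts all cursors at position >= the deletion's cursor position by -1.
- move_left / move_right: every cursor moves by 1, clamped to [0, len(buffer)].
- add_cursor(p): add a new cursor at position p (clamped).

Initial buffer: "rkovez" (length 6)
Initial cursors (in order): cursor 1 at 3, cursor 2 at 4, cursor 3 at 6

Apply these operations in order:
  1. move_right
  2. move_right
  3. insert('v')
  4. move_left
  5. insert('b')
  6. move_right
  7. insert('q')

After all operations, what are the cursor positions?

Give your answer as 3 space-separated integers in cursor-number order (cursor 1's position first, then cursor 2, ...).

Answer: 8 15 15

Derivation:
After op 1 (move_right): buffer="rkovez" (len 6), cursors c1@4 c2@5 c3@6, authorship ......
After op 2 (move_right): buffer="rkovez" (len 6), cursors c1@5 c2@6 c3@6, authorship ......
After op 3 (insert('v')): buffer="rkovevzvv" (len 9), cursors c1@6 c2@9 c3@9, authorship .....1.23
After op 4 (move_left): buffer="rkovevzvv" (len 9), cursors c1@5 c2@8 c3@8, authorship .....1.23
After op 5 (insert('b')): buffer="rkovebvzvbbv" (len 12), cursors c1@6 c2@11 c3@11, authorship .....11.2233
After op 6 (move_right): buffer="rkovebvzvbbv" (len 12), cursors c1@7 c2@12 c3@12, authorship .....11.2233
After op 7 (insert('q')): buffer="rkovebvqzvbbvqq" (len 15), cursors c1@8 c2@15 c3@15, authorship .....111.223323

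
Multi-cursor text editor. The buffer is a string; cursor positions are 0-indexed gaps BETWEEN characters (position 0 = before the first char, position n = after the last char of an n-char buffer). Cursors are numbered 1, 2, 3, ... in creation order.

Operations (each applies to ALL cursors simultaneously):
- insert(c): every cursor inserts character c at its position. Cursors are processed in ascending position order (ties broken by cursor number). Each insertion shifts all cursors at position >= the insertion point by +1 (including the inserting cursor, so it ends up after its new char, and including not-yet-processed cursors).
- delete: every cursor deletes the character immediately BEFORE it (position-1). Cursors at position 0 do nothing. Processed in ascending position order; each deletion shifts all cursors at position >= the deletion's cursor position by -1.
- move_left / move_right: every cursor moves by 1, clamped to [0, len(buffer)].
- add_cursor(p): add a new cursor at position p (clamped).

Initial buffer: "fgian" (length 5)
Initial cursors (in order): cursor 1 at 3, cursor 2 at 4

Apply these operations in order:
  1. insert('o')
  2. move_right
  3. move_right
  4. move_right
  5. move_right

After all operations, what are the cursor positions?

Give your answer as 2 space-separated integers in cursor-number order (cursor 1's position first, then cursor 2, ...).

After op 1 (insert('o')): buffer="fgioaon" (len 7), cursors c1@4 c2@6, authorship ...1.2.
After op 2 (move_right): buffer="fgioaon" (len 7), cursors c1@5 c2@7, authorship ...1.2.
After op 3 (move_right): buffer="fgioaon" (len 7), cursors c1@6 c2@7, authorship ...1.2.
After op 4 (move_right): buffer="fgioaon" (len 7), cursors c1@7 c2@7, authorship ...1.2.
After op 5 (move_right): buffer="fgioaon" (len 7), cursors c1@7 c2@7, authorship ...1.2.

Answer: 7 7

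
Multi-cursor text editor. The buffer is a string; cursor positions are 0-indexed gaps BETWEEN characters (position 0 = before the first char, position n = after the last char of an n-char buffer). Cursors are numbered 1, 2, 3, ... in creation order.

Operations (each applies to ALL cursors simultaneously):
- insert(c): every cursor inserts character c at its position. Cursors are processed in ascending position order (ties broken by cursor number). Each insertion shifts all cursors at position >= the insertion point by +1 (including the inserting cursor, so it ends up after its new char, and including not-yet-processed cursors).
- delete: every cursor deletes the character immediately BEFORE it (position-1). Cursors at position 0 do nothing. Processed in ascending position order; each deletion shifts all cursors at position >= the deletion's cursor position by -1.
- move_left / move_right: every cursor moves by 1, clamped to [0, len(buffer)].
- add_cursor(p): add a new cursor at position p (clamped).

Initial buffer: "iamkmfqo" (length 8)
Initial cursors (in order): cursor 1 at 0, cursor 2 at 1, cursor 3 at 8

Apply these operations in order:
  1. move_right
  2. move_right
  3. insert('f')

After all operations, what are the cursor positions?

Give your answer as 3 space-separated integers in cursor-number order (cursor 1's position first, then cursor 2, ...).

After op 1 (move_right): buffer="iamkmfqo" (len 8), cursors c1@1 c2@2 c3@8, authorship ........
After op 2 (move_right): buffer="iamkmfqo" (len 8), cursors c1@2 c2@3 c3@8, authorship ........
After op 3 (insert('f')): buffer="iafmfkmfqof" (len 11), cursors c1@3 c2@5 c3@11, authorship ..1.2.....3

Answer: 3 5 11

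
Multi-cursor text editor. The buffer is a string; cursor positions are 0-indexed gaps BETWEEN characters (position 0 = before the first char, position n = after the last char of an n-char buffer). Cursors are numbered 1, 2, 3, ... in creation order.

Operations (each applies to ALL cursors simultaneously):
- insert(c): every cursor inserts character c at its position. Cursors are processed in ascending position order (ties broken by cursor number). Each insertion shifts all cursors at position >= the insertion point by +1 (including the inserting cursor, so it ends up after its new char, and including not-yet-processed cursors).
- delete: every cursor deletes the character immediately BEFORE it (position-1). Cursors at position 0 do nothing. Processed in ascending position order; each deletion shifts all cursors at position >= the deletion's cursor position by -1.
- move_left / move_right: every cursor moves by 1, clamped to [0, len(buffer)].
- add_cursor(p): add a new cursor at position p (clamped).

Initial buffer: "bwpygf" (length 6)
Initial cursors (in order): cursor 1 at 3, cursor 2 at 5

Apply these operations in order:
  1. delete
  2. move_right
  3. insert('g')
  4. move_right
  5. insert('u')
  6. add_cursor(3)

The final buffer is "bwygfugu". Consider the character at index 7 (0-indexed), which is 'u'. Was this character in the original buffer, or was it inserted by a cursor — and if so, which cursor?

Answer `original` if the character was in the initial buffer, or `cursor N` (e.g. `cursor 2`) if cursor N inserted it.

Answer: cursor 2

Derivation:
After op 1 (delete): buffer="bwyf" (len 4), cursors c1@2 c2@3, authorship ....
After op 2 (move_right): buffer="bwyf" (len 4), cursors c1@3 c2@4, authorship ....
After op 3 (insert('g')): buffer="bwygfg" (len 6), cursors c1@4 c2@6, authorship ...1.2
After op 4 (move_right): buffer="bwygfg" (len 6), cursors c1@5 c2@6, authorship ...1.2
After op 5 (insert('u')): buffer="bwygfugu" (len 8), cursors c1@6 c2@8, authorship ...1.122
After op 6 (add_cursor(3)): buffer="bwygfugu" (len 8), cursors c3@3 c1@6 c2@8, authorship ...1.122
Authorship (.=original, N=cursor N): . . . 1 . 1 2 2
Index 7: author = 2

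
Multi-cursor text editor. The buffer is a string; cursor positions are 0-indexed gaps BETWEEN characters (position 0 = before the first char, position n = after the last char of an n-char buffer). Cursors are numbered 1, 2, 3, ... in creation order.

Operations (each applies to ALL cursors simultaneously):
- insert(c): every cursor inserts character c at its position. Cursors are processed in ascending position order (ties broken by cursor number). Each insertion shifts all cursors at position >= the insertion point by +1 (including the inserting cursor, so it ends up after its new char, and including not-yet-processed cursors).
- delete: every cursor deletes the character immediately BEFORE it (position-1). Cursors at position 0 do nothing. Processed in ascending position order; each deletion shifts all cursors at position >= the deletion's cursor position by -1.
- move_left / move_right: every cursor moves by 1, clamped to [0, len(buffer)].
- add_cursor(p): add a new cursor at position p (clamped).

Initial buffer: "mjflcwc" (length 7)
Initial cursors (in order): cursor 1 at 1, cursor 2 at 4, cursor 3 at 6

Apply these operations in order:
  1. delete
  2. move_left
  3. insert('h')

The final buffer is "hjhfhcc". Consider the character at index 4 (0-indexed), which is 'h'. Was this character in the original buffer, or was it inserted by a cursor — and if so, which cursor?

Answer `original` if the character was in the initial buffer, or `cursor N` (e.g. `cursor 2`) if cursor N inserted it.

After op 1 (delete): buffer="jfcc" (len 4), cursors c1@0 c2@2 c3@3, authorship ....
After op 2 (move_left): buffer="jfcc" (len 4), cursors c1@0 c2@1 c3@2, authorship ....
After op 3 (insert('h')): buffer="hjhfhcc" (len 7), cursors c1@1 c2@3 c3@5, authorship 1.2.3..
Authorship (.=original, N=cursor N): 1 . 2 . 3 . .
Index 4: author = 3

Answer: cursor 3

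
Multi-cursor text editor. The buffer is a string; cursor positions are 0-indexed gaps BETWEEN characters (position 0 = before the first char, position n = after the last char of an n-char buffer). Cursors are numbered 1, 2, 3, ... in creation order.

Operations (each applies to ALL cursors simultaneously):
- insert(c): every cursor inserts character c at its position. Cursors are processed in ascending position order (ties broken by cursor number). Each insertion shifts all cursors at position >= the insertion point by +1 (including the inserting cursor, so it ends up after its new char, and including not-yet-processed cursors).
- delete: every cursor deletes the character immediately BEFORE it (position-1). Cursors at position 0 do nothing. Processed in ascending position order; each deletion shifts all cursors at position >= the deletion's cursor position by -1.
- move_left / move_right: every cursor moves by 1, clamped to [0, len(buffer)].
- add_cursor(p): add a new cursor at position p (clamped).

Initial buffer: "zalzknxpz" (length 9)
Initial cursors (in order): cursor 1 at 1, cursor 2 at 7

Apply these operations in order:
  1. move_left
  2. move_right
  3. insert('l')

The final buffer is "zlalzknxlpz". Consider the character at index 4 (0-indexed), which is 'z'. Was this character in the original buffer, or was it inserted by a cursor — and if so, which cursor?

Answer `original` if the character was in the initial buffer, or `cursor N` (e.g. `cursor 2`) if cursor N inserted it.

After op 1 (move_left): buffer="zalzknxpz" (len 9), cursors c1@0 c2@6, authorship .........
After op 2 (move_right): buffer="zalzknxpz" (len 9), cursors c1@1 c2@7, authorship .........
After op 3 (insert('l')): buffer="zlalzknxlpz" (len 11), cursors c1@2 c2@9, authorship .1......2..
Authorship (.=original, N=cursor N): . 1 . . . . . . 2 . .
Index 4: author = original

Answer: original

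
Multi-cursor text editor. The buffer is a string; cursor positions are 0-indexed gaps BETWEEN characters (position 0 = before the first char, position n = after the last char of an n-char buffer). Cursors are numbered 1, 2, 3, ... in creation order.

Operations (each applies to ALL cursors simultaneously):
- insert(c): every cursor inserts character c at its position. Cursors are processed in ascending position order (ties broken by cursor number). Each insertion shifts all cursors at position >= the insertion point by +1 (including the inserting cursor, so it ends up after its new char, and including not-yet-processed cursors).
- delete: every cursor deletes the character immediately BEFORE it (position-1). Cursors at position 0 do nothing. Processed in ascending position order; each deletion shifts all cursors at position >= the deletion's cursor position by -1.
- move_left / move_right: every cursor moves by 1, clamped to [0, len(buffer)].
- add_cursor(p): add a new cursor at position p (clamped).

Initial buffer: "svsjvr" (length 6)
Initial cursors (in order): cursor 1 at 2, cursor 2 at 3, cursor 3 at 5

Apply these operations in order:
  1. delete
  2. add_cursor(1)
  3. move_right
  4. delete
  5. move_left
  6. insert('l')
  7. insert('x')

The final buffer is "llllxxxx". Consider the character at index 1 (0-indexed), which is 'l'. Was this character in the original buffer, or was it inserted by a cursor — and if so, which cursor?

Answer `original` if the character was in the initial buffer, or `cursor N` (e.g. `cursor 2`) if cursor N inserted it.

Answer: cursor 2

Derivation:
After op 1 (delete): buffer="sjr" (len 3), cursors c1@1 c2@1 c3@2, authorship ...
After op 2 (add_cursor(1)): buffer="sjr" (len 3), cursors c1@1 c2@1 c4@1 c3@2, authorship ...
After op 3 (move_right): buffer="sjr" (len 3), cursors c1@2 c2@2 c4@2 c3@3, authorship ...
After op 4 (delete): buffer="" (len 0), cursors c1@0 c2@0 c3@0 c4@0, authorship 
After op 5 (move_left): buffer="" (len 0), cursors c1@0 c2@0 c3@0 c4@0, authorship 
After op 6 (insert('l')): buffer="llll" (len 4), cursors c1@4 c2@4 c3@4 c4@4, authorship 1234
After op 7 (insert('x')): buffer="llllxxxx" (len 8), cursors c1@8 c2@8 c3@8 c4@8, authorship 12341234
Authorship (.=original, N=cursor N): 1 2 3 4 1 2 3 4
Index 1: author = 2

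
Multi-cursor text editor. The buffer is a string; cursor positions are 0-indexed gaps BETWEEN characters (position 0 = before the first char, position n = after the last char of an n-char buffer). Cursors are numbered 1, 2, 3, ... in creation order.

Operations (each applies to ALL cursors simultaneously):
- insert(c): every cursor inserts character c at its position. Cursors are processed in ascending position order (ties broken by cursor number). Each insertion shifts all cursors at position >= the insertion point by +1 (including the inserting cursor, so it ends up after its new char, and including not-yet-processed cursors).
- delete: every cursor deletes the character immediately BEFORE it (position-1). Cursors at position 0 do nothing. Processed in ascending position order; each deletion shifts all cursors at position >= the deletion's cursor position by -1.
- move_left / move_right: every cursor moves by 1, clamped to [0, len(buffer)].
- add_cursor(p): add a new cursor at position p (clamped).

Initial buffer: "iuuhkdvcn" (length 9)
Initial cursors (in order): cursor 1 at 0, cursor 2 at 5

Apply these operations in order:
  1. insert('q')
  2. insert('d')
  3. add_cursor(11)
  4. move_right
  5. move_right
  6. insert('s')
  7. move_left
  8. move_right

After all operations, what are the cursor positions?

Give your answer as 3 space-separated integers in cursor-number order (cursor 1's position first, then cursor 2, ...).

Answer: 5 13 16

Derivation:
After op 1 (insert('q')): buffer="qiuuhkqdvcn" (len 11), cursors c1@1 c2@7, authorship 1.....2....
After op 2 (insert('d')): buffer="qdiuuhkqddvcn" (len 13), cursors c1@2 c2@9, authorship 11.....22....
After op 3 (add_cursor(11)): buffer="qdiuuhkqddvcn" (len 13), cursors c1@2 c2@9 c3@11, authorship 11.....22....
After op 4 (move_right): buffer="qdiuuhkqddvcn" (len 13), cursors c1@3 c2@10 c3@12, authorship 11.....22....
After op 5 (move_right): buffer="qdiuuhkqddvcn" (len 13), cursors c1@4 c2@11 c3@13, authorship 11.....22....
After op 6 (insert('s')): buffer="qdiusuhkqddvscns" (len 16), cursors c1@5 c2@13 c3@16, authorship 11..1...22..2..3
After op 7 (move_left): buffer="qdiusuhkqddvscns" (len 16), cursors c1@4 c2@12 c3@15, authorship 11..1...22..2..3
After op 8 (move_right): buffer="qdiusuhkqddvscns" (len 16), cursors c1@5 c2@13 c3@16, authorship 11..1...22..2..3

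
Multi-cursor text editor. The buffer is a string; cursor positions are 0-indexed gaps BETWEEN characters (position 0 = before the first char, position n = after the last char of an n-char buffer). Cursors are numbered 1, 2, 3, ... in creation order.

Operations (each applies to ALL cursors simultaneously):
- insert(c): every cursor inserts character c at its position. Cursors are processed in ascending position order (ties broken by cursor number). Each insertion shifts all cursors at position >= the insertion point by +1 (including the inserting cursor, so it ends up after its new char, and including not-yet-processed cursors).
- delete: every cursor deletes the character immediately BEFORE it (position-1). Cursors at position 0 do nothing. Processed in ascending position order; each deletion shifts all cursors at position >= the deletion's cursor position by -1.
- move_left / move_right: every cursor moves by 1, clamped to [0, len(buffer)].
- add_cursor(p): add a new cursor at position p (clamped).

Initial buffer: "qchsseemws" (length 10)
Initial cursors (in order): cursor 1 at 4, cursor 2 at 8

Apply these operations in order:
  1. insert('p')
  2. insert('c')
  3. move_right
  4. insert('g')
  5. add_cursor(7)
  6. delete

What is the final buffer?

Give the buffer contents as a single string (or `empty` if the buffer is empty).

After op 1 (insert('p')): buffer="qchspseempws" (len 12), cursors c1@5 c2@10, authorship ....1....2..
After op 2 (insert('c')): buffer="qchspcseempcws" (len 14), cursors c1@6 c2@12, authorship ....11....22..
After op 3 (move_right): buffer="qchspcseempcws" (len 14), cursors c1@7 c2@13, authorship ....11....22..
After op 4 (insert('g')): buffer="qchspcsgeempcwgs" (len 16), cursors c1@8 c2@15, authorship ....11.1...22.2.
After op 5 (add_cursor(7)): buffer="qchspcsgeempcwgs" (len 16), cursors c3@7 c1@8 c2@15, authorship ....11.1...22.2.
After op 6 (delete): buffer="qchspceempcws" (len 13), cursors c1@6 c3@6 c2@12, authorship ....11...22..

Answer: qchspceempcws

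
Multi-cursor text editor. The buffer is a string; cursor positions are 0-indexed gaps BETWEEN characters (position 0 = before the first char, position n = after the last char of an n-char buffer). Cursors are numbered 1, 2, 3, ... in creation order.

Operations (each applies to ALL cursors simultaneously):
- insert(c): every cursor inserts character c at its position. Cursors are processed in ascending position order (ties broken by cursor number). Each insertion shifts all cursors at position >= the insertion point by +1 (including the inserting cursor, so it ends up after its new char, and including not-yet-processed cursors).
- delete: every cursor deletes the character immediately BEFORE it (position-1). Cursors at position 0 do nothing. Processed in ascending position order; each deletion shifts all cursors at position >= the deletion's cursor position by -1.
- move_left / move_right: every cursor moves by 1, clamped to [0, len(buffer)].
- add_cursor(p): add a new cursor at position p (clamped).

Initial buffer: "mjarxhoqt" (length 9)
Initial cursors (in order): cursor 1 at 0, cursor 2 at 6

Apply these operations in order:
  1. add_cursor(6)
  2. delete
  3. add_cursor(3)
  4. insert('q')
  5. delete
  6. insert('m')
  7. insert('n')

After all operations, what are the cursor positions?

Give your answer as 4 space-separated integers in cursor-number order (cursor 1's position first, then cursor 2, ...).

Answer: 2 12 12 7

Derivation:
After op 1 (add_cursor(6)): buffer="mjarxhoqt" (len 9), cursors c1@0 c2@6 c3@6, authorship .........
After op 2 (delete): buffer="mjaroqt" (len 7), cursors c1@0 c2@4 c3@4, authorship .......
After op 3 (add_cursor(3)): buffer="mjaroqt" (len 7), cursors c1@0 c4@3 c2@4 c3@4, authorship .......
After op 4 (insert('q')): buffer="qmjaqrqqoqt" (len 11), cursors c1@1 c4@5 c2@8 c3@8, authorship 1...4.23...
After op 5 (delete): buffer="mjaroqt" (len 7), cursors c1@0 c4@3 c2@4 c3@4, authorship .......
After op 6 (insert('m')): buffer="mmjamrmmoqt" (len 11), cursors c1@1 c4@5 c2@8 c3@8, authorship 1...4.23...
After op 7 (insert('n')): buffer="mnmjamnrmmnnoqt" (len 15), cursors c1@2 c4@7 c2@12 c3@12, authorship 11...44.2323...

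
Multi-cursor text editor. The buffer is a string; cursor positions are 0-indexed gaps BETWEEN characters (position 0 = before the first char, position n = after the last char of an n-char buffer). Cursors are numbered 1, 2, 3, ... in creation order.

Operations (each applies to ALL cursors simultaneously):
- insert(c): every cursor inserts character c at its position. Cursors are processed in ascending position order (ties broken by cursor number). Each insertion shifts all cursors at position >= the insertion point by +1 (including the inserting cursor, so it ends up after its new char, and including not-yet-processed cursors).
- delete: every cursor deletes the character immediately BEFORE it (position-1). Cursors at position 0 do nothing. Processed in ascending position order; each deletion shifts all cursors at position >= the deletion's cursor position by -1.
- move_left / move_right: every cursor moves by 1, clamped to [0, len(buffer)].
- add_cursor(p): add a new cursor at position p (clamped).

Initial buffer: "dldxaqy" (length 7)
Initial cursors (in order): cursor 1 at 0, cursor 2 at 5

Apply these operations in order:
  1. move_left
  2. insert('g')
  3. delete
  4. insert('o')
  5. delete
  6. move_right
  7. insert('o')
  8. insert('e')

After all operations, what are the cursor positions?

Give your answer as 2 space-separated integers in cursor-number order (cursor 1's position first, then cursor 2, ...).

After op 1 (move_left): buffer="dldxaqy" (len 7), cursors c1@0 c2@4, authorship .......
After op 2 (insert('g')): buffer="gdldxgaqy" (len 9), cursors c1@1 c2@6, authorship 1....2...
After op 3 (delete): buffer="dldxaqy" (len 7), cursors c1@0 c2@4, authorship .......
After op 4 (insert('o')): buffer="odldxoaqy" (len 9), cursors c1@1 c2@6, authorship 1....2...
After op 5 (delete): buffer="dldxaqy" (len 7), cursors c1@0 c2@4, authorship .......
After op 6 (move_right): buffer="dldxaqy" (len 7), cursors c1@1 c2@5, authorship .......
After op 7 (insert('o')): buffer="doldxaoqy" (len 9), cursors c1@2 c2@7, authorship .1....2..
After op 8 (insert('e')): buffer="doeldxaoeqy" (len 11), cursors c1@3 c2@9, authorship .11....22..

Answer: 3 9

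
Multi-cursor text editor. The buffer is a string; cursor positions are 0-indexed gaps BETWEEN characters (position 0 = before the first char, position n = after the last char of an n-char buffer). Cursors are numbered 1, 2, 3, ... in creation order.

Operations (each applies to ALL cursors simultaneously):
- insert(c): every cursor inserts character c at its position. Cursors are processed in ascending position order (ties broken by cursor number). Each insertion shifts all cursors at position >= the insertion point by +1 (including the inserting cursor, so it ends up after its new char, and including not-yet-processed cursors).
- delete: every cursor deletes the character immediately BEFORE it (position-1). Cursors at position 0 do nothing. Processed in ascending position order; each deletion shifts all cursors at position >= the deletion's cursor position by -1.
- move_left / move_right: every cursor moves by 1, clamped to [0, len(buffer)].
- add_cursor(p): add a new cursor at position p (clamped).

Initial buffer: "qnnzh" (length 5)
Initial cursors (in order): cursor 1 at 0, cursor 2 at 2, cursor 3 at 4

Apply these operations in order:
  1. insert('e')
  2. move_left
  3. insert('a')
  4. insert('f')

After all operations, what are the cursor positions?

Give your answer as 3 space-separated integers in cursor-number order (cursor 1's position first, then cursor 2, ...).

Answer: 2 7 12

Derivation:
After op 1 (insert('e')): buffer="eqnenzeh" (len 8), cursors c1@1 c2@4 c3@7, authorship 1..2..3.
After op 2 (move_left): buffer="eqnenzeh" (len 8), cursors c1@0 c2@3 c3@6, authorship 1..2..3.
After op 3 (insert('a')): buffer="aeqnaenzaeh" (len 11), cursors c1@1 c2@5 c3@9, authorship 11..22..33.
After op 4 (insert('f')): buffer="afeqnafenzafeh" (len 14), cursors c1@2 c2@7 c3@12, authorship 111..222..333.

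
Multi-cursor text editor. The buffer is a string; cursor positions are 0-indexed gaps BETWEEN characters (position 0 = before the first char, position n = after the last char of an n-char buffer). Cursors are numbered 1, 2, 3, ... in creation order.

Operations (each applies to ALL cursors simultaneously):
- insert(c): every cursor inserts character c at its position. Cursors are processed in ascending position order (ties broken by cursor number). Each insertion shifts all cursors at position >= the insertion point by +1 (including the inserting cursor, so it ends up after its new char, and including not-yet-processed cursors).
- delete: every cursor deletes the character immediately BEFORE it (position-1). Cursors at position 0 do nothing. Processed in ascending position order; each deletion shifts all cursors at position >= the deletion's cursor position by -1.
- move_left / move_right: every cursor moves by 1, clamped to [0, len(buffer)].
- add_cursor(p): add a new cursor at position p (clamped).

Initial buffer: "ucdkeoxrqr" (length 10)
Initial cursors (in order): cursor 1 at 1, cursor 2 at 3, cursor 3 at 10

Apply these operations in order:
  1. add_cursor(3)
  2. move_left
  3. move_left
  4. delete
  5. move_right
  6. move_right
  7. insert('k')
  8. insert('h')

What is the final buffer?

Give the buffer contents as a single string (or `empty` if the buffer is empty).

Answer: cdkkkhhhkeoxqrkh

Derivation:
After op 1 (add_cursor(3)): buffer="ucdkeoxrqr" (len 10), cursors c1@1 c2@3 c4@3 c3@10, authorship ..........
After op 2 (move_left): buffer="ucdkeoxrqr" (len 10), cursors c1@0 c2@2 c4@2 c3@9, authorship ..........
After op 3 (move_left): buffer="ucdkeoxrqr" (len 10), cursors c1@0 c2@1 c4@1 c3@8, authorship ..........
After op 4 (delete): buffer="cdkeoxqr" (len 8), cursors c1@0 c2@0 c4@0 c3@6, authorship ........
After op 5 (move_right): buffer="cdkeoxqr" (len 8), cursors c1@1 c2@1 c4@1 c3@7, authorship ........
After op 6 (move_right): buffer="cdkeoxqr" (len 8), cursors c1@2 c2@2 c4@2 c3@8, authorship ........
After op 7 (insert('k')): buffer="cdkkkkeoxqrk" (len 12), cursors c1@5 c2@5 c4@5 c3@12, authorship ..124......3
After op 8 (insert('h')): buffer="cdkkkhhhkeoxqrkh" (len 16), cursors c1@8 c2@8 c4@8 c3@16, authorship ..124124......33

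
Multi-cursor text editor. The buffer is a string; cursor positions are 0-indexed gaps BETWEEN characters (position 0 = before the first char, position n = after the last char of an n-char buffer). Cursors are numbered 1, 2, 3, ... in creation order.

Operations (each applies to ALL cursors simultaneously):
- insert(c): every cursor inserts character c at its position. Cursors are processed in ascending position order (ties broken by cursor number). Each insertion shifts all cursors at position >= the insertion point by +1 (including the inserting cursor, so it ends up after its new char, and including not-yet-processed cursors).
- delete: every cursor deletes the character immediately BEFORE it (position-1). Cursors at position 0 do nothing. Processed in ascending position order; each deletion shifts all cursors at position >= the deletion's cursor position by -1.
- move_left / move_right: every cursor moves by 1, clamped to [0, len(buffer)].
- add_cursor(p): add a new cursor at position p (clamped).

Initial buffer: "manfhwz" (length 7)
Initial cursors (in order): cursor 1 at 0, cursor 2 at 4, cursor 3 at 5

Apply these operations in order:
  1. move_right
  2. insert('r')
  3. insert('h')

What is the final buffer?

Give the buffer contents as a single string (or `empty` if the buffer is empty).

Answer: mrhanfhrhwrhz

Derivation:
After op 1 (move_right): buffer="manfhwz" (len 7), cursors c1@1 c2@5 c3@6, authorship .......
After op 2 (insert('r')): buffer="mranfhrwrz" (len 10), cursors c1@2 c2@7 c3@9, authorship .1....2.3.
After op 3 (insert('h')): buffer="mrhanfhrhwrhz" (len 13), cursors c1@3 c2@9 c3@12, authorship .11....22.33.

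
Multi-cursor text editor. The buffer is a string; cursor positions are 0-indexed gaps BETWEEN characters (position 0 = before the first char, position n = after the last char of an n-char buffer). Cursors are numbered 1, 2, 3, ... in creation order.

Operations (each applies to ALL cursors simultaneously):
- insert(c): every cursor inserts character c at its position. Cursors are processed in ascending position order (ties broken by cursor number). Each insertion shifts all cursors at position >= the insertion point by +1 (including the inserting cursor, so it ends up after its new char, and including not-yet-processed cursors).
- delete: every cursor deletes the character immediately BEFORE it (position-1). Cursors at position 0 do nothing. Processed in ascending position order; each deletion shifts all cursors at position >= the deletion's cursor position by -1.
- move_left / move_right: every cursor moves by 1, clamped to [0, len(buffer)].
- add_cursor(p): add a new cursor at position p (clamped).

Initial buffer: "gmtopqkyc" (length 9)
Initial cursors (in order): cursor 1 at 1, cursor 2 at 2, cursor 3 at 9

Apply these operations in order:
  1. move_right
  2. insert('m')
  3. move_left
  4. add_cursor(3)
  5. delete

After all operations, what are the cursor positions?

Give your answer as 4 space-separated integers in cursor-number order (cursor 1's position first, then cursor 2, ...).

After op 1 (move_right): buffer="gmtopqkyc" (len 9), cursors c1@2 c2@3 c3@9, authorship .........
After op 2 (insert('m')): buffer="gmmtmopqkycm" (len 12), cursors c1@3 c2@5 c3@12, authorship ..1.2......3
After op 3 (move_left): buffer="gmmtmopqkycm" (len 12), cursors c1@2 c2@4 c3@11, authorship ..1.2......3
After op 4 (add_cursor(3)): buffer="gmmtmopqkycm" (len 12), cursors c1@2 c4@3 c2@4 c3@11, authorship ..1.2......3
After op 5 (delete): buffer="gmopqkym" (len 8), cursors c1@1 c2@1 c4@1 c3@7, authorship .2.....3

Answer: 1 1 7 1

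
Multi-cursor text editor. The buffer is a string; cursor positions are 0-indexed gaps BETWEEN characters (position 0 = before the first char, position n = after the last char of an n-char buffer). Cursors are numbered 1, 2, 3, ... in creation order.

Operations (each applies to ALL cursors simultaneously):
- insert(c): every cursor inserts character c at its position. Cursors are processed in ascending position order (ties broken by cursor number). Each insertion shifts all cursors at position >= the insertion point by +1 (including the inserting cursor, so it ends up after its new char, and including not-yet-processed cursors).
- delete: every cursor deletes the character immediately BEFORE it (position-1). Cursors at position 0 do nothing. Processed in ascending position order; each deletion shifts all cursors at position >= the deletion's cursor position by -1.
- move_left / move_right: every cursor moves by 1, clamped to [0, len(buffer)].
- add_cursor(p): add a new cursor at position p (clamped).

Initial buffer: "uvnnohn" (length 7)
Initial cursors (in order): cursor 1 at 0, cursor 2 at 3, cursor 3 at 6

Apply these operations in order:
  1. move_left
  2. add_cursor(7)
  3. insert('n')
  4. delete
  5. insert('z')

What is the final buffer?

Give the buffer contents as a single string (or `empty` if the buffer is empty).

After op 1 (move_left): buffer="uvnnohn" (len 7), cursors c1@0 c2@2 c3@5, authorship .......
After op 2 (add_cursor(7)): buffer="uvnnohn" (len 7), cursors c1@0 c2@2 c3@5 c4@7, authorship .......
After op 3 (insert('n')): buffer="nuvnnnonhnn" (len 11), cursors c1@1 c2@4 c3@8 c4@11, authorship 1..2...3..4
After op 4 (delete): buffer="uvnnohn" (len 7), cursors c1@0 c2@2 c3@5 c4@7, authorship .......
After op 5 (insert('z')): buffer="zuvznnozhnz" (len 11), cursors c1@1 c2@4 c3@8 c4@11, authorship 1..2...3..4

Answer: zuvznnozhnz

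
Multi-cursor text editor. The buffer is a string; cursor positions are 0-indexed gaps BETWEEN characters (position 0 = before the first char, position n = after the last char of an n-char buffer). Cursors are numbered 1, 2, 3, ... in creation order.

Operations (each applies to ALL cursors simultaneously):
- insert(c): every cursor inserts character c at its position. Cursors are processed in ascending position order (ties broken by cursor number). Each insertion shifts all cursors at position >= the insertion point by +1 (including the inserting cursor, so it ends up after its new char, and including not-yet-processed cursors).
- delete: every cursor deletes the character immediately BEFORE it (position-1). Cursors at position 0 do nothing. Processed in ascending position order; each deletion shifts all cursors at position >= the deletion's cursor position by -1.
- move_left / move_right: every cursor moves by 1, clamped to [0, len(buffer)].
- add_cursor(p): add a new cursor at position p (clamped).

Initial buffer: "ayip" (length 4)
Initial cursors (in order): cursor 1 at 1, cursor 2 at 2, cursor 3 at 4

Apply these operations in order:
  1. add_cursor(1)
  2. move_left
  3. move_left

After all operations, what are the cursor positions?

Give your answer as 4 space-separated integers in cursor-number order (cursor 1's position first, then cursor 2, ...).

After op 1 (add_cursor(1)): buffer="ayip" (len 4), cursors c1@1 c4@1 c2@2 c3@4, authorship ....
After op 2 (move_left): buffer="ayip" (len 4), cursors c1@0 c4@0 c2@1 c3@3, authorship ....
After op 3 (move_left): buffer="ayip" (len 4), cursors c1@0 c2@0 c4@0 c3@2, authorship ....

Answer: 0 0 2 0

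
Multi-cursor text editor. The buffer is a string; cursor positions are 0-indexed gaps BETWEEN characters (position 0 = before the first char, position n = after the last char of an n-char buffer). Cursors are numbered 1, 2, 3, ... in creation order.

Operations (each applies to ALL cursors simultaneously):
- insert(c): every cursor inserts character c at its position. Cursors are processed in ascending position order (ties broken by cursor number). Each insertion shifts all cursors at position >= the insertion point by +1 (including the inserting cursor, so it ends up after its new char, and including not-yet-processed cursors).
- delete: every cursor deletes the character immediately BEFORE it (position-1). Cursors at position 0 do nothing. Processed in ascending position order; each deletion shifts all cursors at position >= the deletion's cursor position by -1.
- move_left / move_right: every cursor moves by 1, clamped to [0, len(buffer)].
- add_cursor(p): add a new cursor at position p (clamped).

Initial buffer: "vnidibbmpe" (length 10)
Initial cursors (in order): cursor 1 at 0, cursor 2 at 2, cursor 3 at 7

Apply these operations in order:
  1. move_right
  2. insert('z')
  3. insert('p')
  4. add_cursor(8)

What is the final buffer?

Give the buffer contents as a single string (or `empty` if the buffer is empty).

Answer: vzpnizpdibbmzppe

Derivation:
After op 1 (move_right): buffer="vnidibbmpe" (len 10), cursors c1@1 c2@3 c3@8, authorship ..........
After op 2 (insert('z')): buffer="vznizdibbmzpe" (len 13), cursors c1@2 c2@5 c3@11, authorship .1..2.....3..
After op 3 (insert('p')): buffer="vzpnizpdibbmzppe" (len 16), cursors c1@3 c2@7 c3@14, authorship .11..22.....33..
After op 4 (add_cursor(8)): buffer="vzpnizpdibbmzppe" (len 16), cursors c1@3 c2@7 c4@8 c3@14, authorship .11..22.....33..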